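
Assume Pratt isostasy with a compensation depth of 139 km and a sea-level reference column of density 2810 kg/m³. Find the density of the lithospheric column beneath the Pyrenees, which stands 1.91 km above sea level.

Pratt balance: ρ_ref D = ρ (D + h).
ρ = ρ_ref D/(D + h) = 2810 × 139 km/(139 km + 1.91 km) = 2770 kg/m³.

2770 kg/m³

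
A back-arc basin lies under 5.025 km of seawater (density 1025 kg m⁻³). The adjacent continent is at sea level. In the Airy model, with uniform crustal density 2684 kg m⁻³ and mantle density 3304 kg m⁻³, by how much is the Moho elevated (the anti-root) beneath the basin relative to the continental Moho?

13.4 km

Equating mass per unit area of the two columns: replacing crust with seawater at the top is compensated by replacing crust with mantle at the base: d (ρ_c − ρ_w) = a (ρ_m − ρ_c).
a = d (ρ_c − ρ_w)/(ρ_m − ρ_c) = 5.025 km × 1659/620 = 13.4 km.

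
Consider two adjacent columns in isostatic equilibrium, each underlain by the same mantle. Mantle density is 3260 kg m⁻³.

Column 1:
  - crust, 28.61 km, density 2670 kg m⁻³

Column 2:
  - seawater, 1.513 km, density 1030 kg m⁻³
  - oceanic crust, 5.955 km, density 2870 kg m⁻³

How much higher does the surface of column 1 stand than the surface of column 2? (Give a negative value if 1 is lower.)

3.43 km

For any compensation level in the mantle, the mantle terms cancel and isostasy reduces to e = (Σt_1 − Σt_2) − (Σ(ρt)_1 − Σ(ρt)_2) / ρ_m.
Σt_1 = 28.61 km; Σt_2 = 7.468 km; Σ(ρt)_1 = 76388.7; Σ(ρt)_2 = 18649.24 (in km·kg m⁻³).
e = (28.61 − 7.468) − (76388.7 − 18649.24) / 3260 = 3.43 km.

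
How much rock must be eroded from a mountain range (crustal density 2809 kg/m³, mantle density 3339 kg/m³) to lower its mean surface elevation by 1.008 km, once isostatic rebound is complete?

Net drop Δ = e − u = e − e ρ_c/ρ_m = e (ρ_m − ρ_c)/ρ_m.
e = Δ ρ_m/(ρ_m − ρ_c) = 1.008 km × 3339/530 = 6.35 km.

6.35 km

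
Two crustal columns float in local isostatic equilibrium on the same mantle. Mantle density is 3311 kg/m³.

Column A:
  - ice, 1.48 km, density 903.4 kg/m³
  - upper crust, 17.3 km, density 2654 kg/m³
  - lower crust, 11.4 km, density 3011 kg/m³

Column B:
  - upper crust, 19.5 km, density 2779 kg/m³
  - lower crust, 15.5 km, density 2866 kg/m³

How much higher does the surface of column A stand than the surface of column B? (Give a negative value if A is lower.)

0.326 km

For any compensation level in the mantle, the mantle terms cancel and isostasy reduces to e = (Σt_A − Σt_B) − (Σ(ρt)_A − Σ(ρt)_B) / ρ_m.
Σt_A = 30.18 km; Σt_B = 35 km; Σ(ρt)_A = 81576.632; Σ(ρt)_B = 98613.5 (in km·kg/m³).
e = (30.18 − 35) − (81576.632 − 98613.5) / 3311 = 0.326 km.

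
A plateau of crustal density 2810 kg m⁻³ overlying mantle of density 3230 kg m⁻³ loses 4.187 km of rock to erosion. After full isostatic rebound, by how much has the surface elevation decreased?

0.544 km

Rebound u = e ρ_c/ρ_m = 4.187 km × 2810/3230 = 3.643 km.
Net surface drop = e − u = 4.187 km − 3.643 km = e (ρ_m − ρ_c)/ρ_m = 0.544 km.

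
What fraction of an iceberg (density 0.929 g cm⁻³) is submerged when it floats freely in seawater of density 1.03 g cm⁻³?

90.2%

Submerged fraction = ρ_obj/ρ_fluid = 0.929/1.03 = 90.2%.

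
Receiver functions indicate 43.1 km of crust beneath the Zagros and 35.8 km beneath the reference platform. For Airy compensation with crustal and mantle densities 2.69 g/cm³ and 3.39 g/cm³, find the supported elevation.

Excess crust Δ = 43.1 km − 35.8 km = 7.3 km, split between elevation h and root r with h + r = Δ.
Airy balance ρ_c h = (ρ_m − ρ_c) r gives r = h ρ_c/(ρ_m − ρ_c), so h (1 + ρ_c/(ρ_m − ρ_c)) = Δ, i.e. h = Δ (ρ_m − ρ_c)/ρ_m.
h = 7.3 km × 0.7/3.39 = 1.51 km.

1.51 km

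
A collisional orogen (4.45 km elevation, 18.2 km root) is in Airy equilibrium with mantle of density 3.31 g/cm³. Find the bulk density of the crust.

ρ_c h = (ρ_m − ρ_c) r → ρ_c (h + r) = ρ_m r → ρ_c = ρ_m r / (h + r).
ρ_c = 3.31 × 18.2 km / (4.45 km + 18.2 km) = 2.66 g/cm³.

2.66 g/cm³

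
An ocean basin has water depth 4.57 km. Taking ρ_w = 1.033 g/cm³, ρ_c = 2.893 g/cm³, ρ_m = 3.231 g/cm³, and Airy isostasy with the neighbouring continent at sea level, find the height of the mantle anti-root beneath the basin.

25.1 km

Isostatic balance requires: replacing crust with seawater at the top is compensated by replacing crust with mantle at the base: d (ρ_c − ρ_w) = a (ρ_m − ρ_c).
a = d (ρ_c − ρ_w)/(ρ_m − ρ_c) = 4.57 km × 1.86/0.338 = 25.1 km.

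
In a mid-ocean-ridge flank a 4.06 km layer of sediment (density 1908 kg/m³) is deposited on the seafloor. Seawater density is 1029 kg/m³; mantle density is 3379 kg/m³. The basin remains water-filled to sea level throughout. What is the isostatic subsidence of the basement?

1.52 km

Submarine loading: the sediment displaces seawater, and the subsidence is in turn flooded, so s (ρ_m − ρ_w) = t (ρ_sed − ρ_w).
s = 4.06 km × (1908 − 1029) / (3379 − 1029) = 1.52 km.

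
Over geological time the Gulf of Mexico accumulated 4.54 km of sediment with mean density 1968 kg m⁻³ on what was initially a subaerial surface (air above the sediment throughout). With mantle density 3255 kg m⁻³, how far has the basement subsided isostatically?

Subaerial load: s = t ρ_sed / ρ_m = 4.54 km × 1968/3255 = 2.74 km.

2.74 km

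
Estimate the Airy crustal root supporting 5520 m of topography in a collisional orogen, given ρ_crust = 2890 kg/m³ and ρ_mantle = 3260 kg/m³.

Isostatic balance requires: the weight of the topography is balanced by the buoyancy of the root, ρ_c h = (ρ_m − ρ_c) r.
r = h · ρ_c / (ρ_m − ρ_c) = 5520 m × 2890 / (3260 − 2890) = 43100 m.

43100 m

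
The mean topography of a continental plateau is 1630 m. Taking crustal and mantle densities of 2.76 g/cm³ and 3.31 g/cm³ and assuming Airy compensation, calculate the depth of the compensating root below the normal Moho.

Isostatic balance requires: the weight of the topography is balanced by the buoyancy of the root, ρ_c h = (ρ_m − ρ_c) r.
r = h · ρ_c / (ρ_m − ρ_c) = 1630 m × 2.76 / (3.31 − 2.76) = 8180 m.

8180 m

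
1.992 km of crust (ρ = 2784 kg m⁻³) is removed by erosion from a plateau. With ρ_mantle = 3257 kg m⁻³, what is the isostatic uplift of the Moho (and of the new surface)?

1.7 km

Unloading: uplift u = e ρ_c/ρ_m = 1.992 km × 2784/3257 = 1.7 km.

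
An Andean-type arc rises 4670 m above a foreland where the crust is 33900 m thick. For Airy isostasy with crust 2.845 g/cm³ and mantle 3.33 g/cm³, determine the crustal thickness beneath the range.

66000 m

Root depth r = h ρ_c / (ρ_m − ρ_c) = 4670 m × 2.845 / 0.485 = 27390 m.
Total thickness = T + h + r = 33900 m + 4670 m + 27390 m = 66000 m.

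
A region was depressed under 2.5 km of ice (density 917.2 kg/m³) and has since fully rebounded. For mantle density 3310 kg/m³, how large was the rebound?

Removing the load lets mantle flow back in; uplift u satisfies ρ_ice t = ρ_m u.
u = t ρ_ice/ρ_m = 2.5 km × 917.2/3310 = 0.693 km.

0.693 km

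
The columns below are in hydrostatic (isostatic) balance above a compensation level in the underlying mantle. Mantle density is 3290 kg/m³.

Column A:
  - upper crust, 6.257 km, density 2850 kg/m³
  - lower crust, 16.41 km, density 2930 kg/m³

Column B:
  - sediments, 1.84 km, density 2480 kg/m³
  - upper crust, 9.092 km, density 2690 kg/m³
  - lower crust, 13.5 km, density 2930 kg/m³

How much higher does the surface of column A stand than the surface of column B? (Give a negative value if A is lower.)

−0.956 km

For any compensation level in the mantle, the mantle terms cancel and isostasy reduces to e = (Σt_A − Σt_B) − (Σ(ρt)_A − Σ(ρt)_B) / ρ_m.
Σt_A = 22.667 km; Σt_B = 24.432 km; Σ(ρt)_A = 65913.75; Σ(ρt)_B = 68575.68 (in km·kg/m³).
e = (22.667 − 24.432) − (65913.75 − 68575.68) / 3290 = −0.956 km.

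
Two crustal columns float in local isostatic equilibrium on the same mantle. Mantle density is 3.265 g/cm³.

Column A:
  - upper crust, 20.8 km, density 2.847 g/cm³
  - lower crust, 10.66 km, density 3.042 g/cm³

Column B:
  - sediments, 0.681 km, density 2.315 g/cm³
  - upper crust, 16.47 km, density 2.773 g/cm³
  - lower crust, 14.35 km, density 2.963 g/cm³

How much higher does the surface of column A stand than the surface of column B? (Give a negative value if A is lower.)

For any compensation level in the mantle, the mantle terms cancel and isostasy reduces to e = (Σt_A − Σt_B) − (Σ(ρt)_A − Σ(ρt)_B) / ρ_m.
Σt_A = 31.46 km; Σt_B = 31.501 km; Σ(ρt)_A = 91.64532; Σ(ρt)_B = 89.766875 (in km·g/cm³).
e = (31.46 − 31.501) − (91.64532 − 89.766875) / 3.265 = −0.616 km.

−0.616 km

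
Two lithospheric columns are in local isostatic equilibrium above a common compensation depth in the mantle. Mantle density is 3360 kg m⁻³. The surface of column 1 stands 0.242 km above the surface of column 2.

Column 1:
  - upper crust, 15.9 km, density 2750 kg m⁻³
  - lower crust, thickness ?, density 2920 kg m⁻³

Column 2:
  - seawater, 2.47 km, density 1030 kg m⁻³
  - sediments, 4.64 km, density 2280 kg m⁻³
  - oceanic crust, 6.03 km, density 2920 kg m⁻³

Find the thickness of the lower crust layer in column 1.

Take the compensation level at the base of the deeper column (depth z_c below the surface of column 1) and equate Σ ρ_i t_i down to z_c; mantle fills any gap and the z_c terms cancel.
Column 1: 15.9×2750 + x×2920 + (z_c − 15.9 − x)×3360
Column 2: 0.242×0 + 2.47×1030 + 4.64×2280 + 6.03×2920 + (z_c − 0.242 − 13.14)×3360
The z_c×3360 term appears on both sides and cancels. Collect the known terms of each column as K = Σ(ρt)_known − 3360 × (depth of known layers): K_1 = 43725 − 3360×15.9 = −9699; K_2 = 30730.9 − 3360×(0.242 + 13.14) = −14232.62.
Balance: K_1 − x×(3360 − 2920) = K_2, so x = (K_1 − K_2)/(3360 − 2920) = 4533.62/440 = 10.3 km.

10.3 km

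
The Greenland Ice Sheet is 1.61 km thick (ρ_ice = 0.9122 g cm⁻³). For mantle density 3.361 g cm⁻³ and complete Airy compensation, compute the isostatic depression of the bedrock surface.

0.437 km

In Airy isostatic equilibrium: the ice load ρ_ice t is balanced by mantle displaced below, ρ_m s.
s = t ρ_ice / ρ_m = 1.61 km × 0.9122/3.361 = 0.437 km.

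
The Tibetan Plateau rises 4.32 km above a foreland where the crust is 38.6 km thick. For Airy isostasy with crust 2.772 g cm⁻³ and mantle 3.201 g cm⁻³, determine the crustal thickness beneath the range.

70.8 km

Root depth r = h ρ_c / (ρ_m − ρ_c) = 4.32 km × 2.772 / 0.429 = 27.91 km.
Total thickness = T + h + r = 38.6 km + 4.32 km + 27.91 km = 70.8 km.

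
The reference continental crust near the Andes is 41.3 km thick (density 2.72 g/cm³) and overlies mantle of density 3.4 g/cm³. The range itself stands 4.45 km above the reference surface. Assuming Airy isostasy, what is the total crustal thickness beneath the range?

63.5 km

Root depth r = h ρ_c / (ρ_m − ρ_c) = 4.45 km × 2.72 / 0.68 = 17.8 km.
Total thickness = T + h + r = 41.3 km + 4.45 km + 17.8 km = 63.5 km.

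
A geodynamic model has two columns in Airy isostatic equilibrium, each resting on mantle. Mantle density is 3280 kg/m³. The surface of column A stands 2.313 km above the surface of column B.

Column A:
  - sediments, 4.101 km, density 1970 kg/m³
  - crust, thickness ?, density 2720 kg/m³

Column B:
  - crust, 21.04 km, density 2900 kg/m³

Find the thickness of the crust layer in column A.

18.2 km

Take the compensation level at the base of the deeper column (depth z_c below the surface of column A) and equate Σ ρ_i t_i down to z_c; mantle fills any gap and the z_c terms cancel.
Column A: 4.101×1970 + x×2720 + (z_c − 4.101 − x)×3280
Column B: 2.313×0 + 21.04×2900 + (z_c − 2.313 − 21.04)×3280
The z_c×3280 term appears on both sides and cancels. Collect the known terms of each column as K = Σ(ρt)_known − 3280 × (depth of known layers): K_A = 8078.97 − 3280×4.101 = −5372.31; K_B = 61016 − 3280×(2.313 + 21.04) = −15581.84.
Balance: K_A − x×(3280 − 2720) = K_B, so x = (K_A − K_B)/(3280 − 2720) = 10209.5/560 = 18.2 km.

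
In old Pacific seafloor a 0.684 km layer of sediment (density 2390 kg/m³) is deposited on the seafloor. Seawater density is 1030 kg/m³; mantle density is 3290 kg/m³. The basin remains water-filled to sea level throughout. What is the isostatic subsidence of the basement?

0.412 km

Submarine loading: the sediment displaces seawater, and the subsidence is in turn flooded, so s (ρ_m − ρ_w) = t (ρ_sed − ρ_w).
s = 0.684 km × (2390 − 1030) / (3290 − 1030) = 0.412 km.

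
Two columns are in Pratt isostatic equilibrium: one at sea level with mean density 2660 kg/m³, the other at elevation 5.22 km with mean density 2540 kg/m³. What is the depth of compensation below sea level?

110 km

ρ_ref D = ρ (D + h) → D (ρ_ref − ρ) = ρ h.
D = ρ h/(ρ_ref − ρ) = 2540 × 5.22 km/(2660 − 2540) = 110 km.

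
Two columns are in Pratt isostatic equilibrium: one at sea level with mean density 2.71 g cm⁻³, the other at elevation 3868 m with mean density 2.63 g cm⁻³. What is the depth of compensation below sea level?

127000 m

ρ_ref D = ρ (D + h) → D (ρ_ref − ρ) = ρ h.
D = ρ h/(ρ_ref − ρ) = 2.63 × 3868 m/(2.71 − 2.63) = 127000 m.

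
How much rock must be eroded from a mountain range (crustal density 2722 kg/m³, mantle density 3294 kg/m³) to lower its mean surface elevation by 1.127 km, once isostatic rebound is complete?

6.49 km

Net drop Δ = e − u = e − e ρ_c/ρ_m = e (ρ_m − ρ_c)/ρ_m.
e = Δ ρ_m/(ρ_m − ρ_c) = 1.127 km × 3294/572 = 6.49 km.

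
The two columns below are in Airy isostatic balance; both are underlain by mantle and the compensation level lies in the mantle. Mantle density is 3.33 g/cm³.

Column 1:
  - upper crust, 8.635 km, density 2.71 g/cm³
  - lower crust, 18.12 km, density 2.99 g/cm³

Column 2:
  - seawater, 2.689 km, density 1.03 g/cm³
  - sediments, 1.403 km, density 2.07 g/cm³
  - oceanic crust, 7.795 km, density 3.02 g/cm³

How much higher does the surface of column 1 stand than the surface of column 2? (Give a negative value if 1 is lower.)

For any compensation level in the mantle, the mantle terms cancel and isostasy reduces to e = (Σt_1 − Σt_2) − (Σ(ρt)_1 − Σ(ρt)_2) / ρ_m.
Σt_1 = 26.755 km; Σt_2 = 11.887 km; Σ(ρt)_1 = 77.57965; Σ(ρt)_2 = 29.21478 (in km·g/cm³).
e = (26.755 − 11.887) − (77.57965 − 29.21478) / 3.33 = 0.344 km.

0.344 km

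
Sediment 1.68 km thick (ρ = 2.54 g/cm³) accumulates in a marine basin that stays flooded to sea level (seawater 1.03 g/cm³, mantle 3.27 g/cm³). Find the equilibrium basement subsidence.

Submarine loading: the sediment displaces seawater, and the subsidence is in turn flooded, so s (ρ_m − ρ_w) = t (ρ_sed − ρ_w).
s = 1.68 km × (2.54 − 1.03) / (3.27 − 1.03) = 1.13 km.

1.13 km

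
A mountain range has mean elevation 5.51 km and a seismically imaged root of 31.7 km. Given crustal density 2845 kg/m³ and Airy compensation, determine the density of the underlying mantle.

Airy balance: ρ_c h = (ρ_m − ρ_c) r → ρ_m = ρ_c (1 + h/r).
ρ_m = 2845 × (1 + 5.51 km/31.7 km) = 3340 kg/m³.

3340 kg/m³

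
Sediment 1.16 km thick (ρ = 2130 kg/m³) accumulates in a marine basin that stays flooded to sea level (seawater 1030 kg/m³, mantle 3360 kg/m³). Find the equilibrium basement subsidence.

Submarine loading: the sediment displaces seawater, and the subsidence is in turn flooded, so s (ρ_m − ρ_w) = t (ρ_sed − ρ_w).
s = 1.16 km × (2130 − 1030) / (3360 − 1030) = 0.548 km.

0.548 km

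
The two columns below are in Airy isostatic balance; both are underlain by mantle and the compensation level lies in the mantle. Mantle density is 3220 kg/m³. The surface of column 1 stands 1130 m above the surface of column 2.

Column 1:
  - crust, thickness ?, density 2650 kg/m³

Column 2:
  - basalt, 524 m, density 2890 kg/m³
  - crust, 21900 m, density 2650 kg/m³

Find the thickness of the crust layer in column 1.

28600 m

Take the compensation level at the base of the deeper column (depth z_c below the surface of column 1) and equate Σ ρ_i t_i down to z_c; mantle fills any gap and the z_c terms cancel.
Column 1: x×2650 + (z_c − 0 − x)×3220
Column 2: 1130×0 + 524×2890 + 21900×2650 + (z_c − 1130 − 22424)×3220
The z_c×3220 term appears on both sides and cancels. Collect the known terms of each column as K = Σ(ρt)_known − 3220 × (depth of known layers): K_1 = 0 − 3220×0 = 0; K_2 = 59549360 − 3220×(1130 + 22424) = −16294520.
Balance: K_1 − x×(3220 − 2650) = K_2, so x = (K_1 − K_2)/(3220 − 2650) = 16294500/570 = 28600 m.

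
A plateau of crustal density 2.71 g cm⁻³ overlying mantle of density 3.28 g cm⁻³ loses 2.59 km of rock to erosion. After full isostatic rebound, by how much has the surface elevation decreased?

0.45 km

Rebound u = e ρ_c/ρ_m = 2.59 km × 2.71/3.28 = 2.14 km.
Net surface drop = e − u = 2.59 km − 2.14 km = e (ρ_m − ρ_c)/ρ_m = 0.45 km.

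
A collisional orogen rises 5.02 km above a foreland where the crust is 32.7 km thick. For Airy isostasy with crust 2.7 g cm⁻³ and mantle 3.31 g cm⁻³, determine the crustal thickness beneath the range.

Root depth r = h ρ_c / (ρ_m − ρ_c) = 5.02 km × 2.7 / 0.61 = 22.22 km.
Total thickness = T + h + r = 32.7 km + 5.02 km + 22.22 km = 59.9 km.

59.9 km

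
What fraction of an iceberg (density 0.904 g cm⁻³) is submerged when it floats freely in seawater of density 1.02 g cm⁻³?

Submerged fraction = ρ_obj/ρ_fluid = 0.904/1.02 = 0.886.

0.886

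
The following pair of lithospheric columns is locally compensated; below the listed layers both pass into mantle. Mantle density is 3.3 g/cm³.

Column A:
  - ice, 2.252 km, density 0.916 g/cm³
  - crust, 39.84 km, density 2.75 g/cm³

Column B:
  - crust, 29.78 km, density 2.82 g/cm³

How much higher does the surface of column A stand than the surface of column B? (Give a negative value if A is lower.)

For any compensation level in the mantle, the mantle terms cancel and isostasy reduces to e = (Σt_A − Σt_B) − (Σ(ρt)_A − Σ(ρt)_B) / ρ_m.
Σt_A = 42.092 km; Σt_B = 29.78 km; Σ(ρt)_A = 111.622832; Σ(ρt)_B = 83.9796 (in km·g/cm³).
e = (42.092 − 29.78) − (111.622832 − 83.9796) / 3.3 = 3.94 km.

3.94 km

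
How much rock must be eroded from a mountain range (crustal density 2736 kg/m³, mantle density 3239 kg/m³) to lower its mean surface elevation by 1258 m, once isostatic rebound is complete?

Net drop Δ = e − u = e − e ρ_c/ρ_m = e (ρ_m − ρ_c)/ρ_m.
e = Δ ρ_m/(ρ_m − ρ_c) = 1258 m × 3239/503 = 8100 m.

8100 m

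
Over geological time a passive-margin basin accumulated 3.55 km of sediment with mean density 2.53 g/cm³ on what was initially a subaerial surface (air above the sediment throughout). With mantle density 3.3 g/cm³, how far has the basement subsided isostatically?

Subaerial load: s = t ρ_sed / ρ_m = 3.55 km × 2.53/3.3 = 2.72 km.

2.72 km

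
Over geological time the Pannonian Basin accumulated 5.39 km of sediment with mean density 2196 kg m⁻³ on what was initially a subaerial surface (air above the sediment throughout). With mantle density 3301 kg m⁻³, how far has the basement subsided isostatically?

Subaerial load: s = t ρ_sed / ρ_m = 5.39 km × 2196/3301 = 3.59 km.

3.59 km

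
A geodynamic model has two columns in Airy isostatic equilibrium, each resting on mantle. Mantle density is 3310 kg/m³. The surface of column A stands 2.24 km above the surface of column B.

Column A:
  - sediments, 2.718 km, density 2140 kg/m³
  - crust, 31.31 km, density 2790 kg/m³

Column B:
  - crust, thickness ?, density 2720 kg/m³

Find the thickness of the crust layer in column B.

20.4 km

Take the compensation level at the base of the deeper column (depth z_c below the surface of column A) and equate Σ ρ_i t_i down to z_c; mantle fills any gap and the z_c terms cancel.
Column A: 2.718×2140 + 31.31×2790 + (z_c − 34.028)×3310
Column B: 2.24×0 + x×2720 + (z_c − 2.24 − 0 − x)×3310
The z_c×3310 term appears on both sides and cancels. Collect the known terms of each column as K = Σ(ρt)_known − 3310 × (depth of known layers): K_A = 93171.42 − 3310×34.028 = −19461.26; K_B = 0 − 3310×(2.24 + 0) = −7414.4.
Balance: K_A = K_B − x×(3310 − 2720), so x = (K_B − K_A)/(3310 − 2720) = 12046.9/590 = 20.4 km.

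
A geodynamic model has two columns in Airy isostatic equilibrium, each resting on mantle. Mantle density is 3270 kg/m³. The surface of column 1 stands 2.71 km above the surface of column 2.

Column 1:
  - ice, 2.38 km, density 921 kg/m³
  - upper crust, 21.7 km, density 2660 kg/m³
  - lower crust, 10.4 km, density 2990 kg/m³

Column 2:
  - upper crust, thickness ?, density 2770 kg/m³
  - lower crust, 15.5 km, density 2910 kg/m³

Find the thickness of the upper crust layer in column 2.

Take the compensation level at the base of the deeper column (depth z_c below the surface of column 1) and equate Σ ρ_i t_i down to z_c; mantle fills any gap and the z_c terms cancel.
Column 1: 2.38×921 + 21.7×2660 + 10.4×2990 + (z_c − 34.48)×3270
Column 2: 2.71×0 + x×2770 + 15.5×2910 + (z_c − 2.71 − 15.5 − x)×3270
The z_c×3270 term appears on both sides and cancels. Collect the known terms of each column as K = Σ(ρt)_known − 3270 × (depth of known layers): K_1 = 91009.98 − 3270×34.48 = −21739.62; K_2 = 45105 − 3270×(2.71 + 15.5) = −14441.7.
Balance: K_1 = K_2 − x×(3270 − 2770), so x = (K_2 − K_1)/(3270 − 2770) = 7297.92/500 = 14.6 km.

14.6 km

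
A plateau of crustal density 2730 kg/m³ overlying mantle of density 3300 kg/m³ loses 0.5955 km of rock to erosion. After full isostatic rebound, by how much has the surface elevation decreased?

Rebound u = e ρ_c/ρ_m = 0.5955 km × 2730/3300 = 0.4926 km.
Net surface drop = e − u = 0.5955 km − 0.4926 km = e (ρ_m − ρ_c)/ρ_m = 0.103 km.

0.103 km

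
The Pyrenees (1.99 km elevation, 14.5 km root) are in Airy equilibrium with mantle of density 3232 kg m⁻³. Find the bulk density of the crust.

ρ_c h = (ρ_m − ρ_c) r → ρ_c (h + r) = ρ_m r → ρ_c = ρ_m r / (h + r).
ρ_c = 3232 × 14.5 km / (1.99 km + 14.5 km) = 2840 kg m⁻³.

2840 kg m⁻³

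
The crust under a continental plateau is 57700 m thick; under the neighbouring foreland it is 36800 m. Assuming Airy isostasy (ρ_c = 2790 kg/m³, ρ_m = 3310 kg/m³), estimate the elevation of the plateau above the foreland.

Excess crust Δ = 57700 m − 36800 m = 20900 m, split between elevation h and root r with h + r = Δ.
Airy balance ρ_c h = (ρ_m − ρ_c) r gives r = h ρ_c/(ρ_m − ρ_c), so h (1 + ρ_c/(ρ_m − ρ_c)) = Δ, i.e. h = Δ (ρ_m − ρ_c)/ρ_m.
h = 20900 m × 520/3310 = 3280 m.

3280 m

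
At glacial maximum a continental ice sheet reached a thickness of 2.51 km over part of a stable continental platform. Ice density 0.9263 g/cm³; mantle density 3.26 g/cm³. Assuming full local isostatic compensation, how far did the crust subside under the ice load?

For local isostatic compensation: the ice load ρ_ice t is balanced by mantle displaced below, ρ_m s.
s = t ρ_ice / ρ_m = 2.51 km × 0.9263/3.26 = 0.713 km.

0.713 km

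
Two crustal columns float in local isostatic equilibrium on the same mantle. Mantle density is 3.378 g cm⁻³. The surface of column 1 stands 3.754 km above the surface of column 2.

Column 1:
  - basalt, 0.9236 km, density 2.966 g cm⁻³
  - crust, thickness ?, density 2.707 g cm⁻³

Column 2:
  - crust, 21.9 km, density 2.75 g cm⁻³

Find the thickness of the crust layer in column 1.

38.8 km

Take the compensation level at the base of the deeper column (depth z_c below the surface of column 1) and equate Σ ρ_i t_i down to z_c; mantle fills any gap and the z_c terms cancel.
Column 1: 0.9236×2.966 + x×2.707 + (z_c − 0.9236 − x)×3.378
Column 2: 3.754×0 + 21.9×2.75 + (z_c − 3.754 − 21.9)×3.378
The z_c×3.378 term appears on both sides and cancels. Collect the known terms of each column as K = Σ(ρt)_known − 3.378 × (depth of known layers): K_1 = 2.7393976 − 3.378×0.9236 = −0.3805232; K_2 = 60.225 − 3.378×(3.754 + 21.9) = −26.434212.
Balance: K_1 − x×(3.378 − 2.707) = K_2, so x = (K_1 − K_2)/(3.378 − 2.707) = 26.0537/0.671 = 38.8 km.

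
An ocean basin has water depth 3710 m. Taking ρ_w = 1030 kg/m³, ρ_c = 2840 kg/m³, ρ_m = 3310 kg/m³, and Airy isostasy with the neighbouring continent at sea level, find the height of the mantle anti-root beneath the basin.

14300 m

For local isostatic compensation: replacing crust with seawater at the top is compensated by replacing crust with mantle at the base: d (ρ_c − ρ_w) = a (ρ_m − ρ_c).
a = d (ρ_c − ρ_w)/(ρ_m − ρ_c) = 3710 m × 1810/470 = 14300 m.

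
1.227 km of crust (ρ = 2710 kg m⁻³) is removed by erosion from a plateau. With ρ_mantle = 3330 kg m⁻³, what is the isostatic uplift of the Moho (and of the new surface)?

0.999 km

Unloading: uplift u = e ρ_c/ρ_m = 1.227 km × 2710/3330 = 0.999 km.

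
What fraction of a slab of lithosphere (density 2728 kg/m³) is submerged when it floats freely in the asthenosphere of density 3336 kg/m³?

Submerged fraction = ρ_obj/ρ_fluid = 2728/3336 = 81.8%.

81.8%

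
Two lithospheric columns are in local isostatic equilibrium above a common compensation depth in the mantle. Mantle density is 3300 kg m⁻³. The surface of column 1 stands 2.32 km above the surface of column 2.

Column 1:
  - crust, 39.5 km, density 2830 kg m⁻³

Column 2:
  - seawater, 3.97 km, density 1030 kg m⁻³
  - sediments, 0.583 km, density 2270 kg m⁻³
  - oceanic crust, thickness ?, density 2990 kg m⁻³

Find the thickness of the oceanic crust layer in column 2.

Take the compensation level at the base of the deeper column (depth z_c below the surface of column 1) and equate Σ ρ_i t_i down to z_c; mantle fills any gap and the z_c terms cancel.
Column 1: 39.5×2830 + (z_c − 39.5)×3300
Column 2: 2.32×0 + 3.97×1030 + 0.583×2270 + x×2990 + (z_c − 2.32 − 4.553 − x)×3300
The z_c×3300 term appears on both sides and cancels. Collect the known terms of each column as K = Σ(ρt)_known − 3300 × (depth of known layers): K_1 = 111785 − 3300×39.5 = −18565; K_2 = 5412.51 − 3300×(2.32 + 4.553) = −17268.39.
Balance: K_1 = K_2 − x×(3300 − 2990), so x = (K_2 − K_1)/(3300 − 2990) = 1296.61/310 = 4.18 km.

4.18 km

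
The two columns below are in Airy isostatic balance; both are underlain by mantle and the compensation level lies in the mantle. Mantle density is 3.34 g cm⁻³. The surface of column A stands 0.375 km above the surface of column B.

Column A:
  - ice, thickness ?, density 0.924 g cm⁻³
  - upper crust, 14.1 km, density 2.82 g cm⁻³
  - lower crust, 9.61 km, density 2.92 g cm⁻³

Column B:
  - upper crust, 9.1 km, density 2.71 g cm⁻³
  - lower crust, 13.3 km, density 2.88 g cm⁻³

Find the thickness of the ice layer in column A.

0.718 km

Take the compensation level at the base of the deeper column (depth z_c below the surface of column A) and equate Σ ρ_i t_i down to z_c; mantle fills any gap and the z_c terms cancel.
Column A: x×0.924 + 14.1×2.82 + 9.61×2.92 + (z_c − 23.71 − x)×3.34
Column B: 0.375×0 + 9.1×2.71 + 13.3×2.88 + (z_c − 0.375 − 22.4)×3.34
The z_c×3.34 term appears on both sides and cancels. Collect the known terms of each column as K = Σ(ρt)_known − 3.34 × (depth of known layers): K_A = 67.8232 − 3.34×23.71 = −11.3682; K_B = 62.965 − 3.34×(0.375 + 22.4) = −13.1035.
Balance: K_A − x×(3.34 − 0.924) = K_B, so x = (K_A − K_B)/(3.34 − 0.924) = 1.7353/2.416 = 0.718 km.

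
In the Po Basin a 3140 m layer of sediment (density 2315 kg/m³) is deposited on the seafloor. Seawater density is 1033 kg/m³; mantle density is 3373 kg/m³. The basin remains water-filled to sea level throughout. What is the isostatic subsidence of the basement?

1720 m

Submarine loading: the sediment displaces seawater, and the subsidence is in turn flooded, so s (ρ_m − ρ_w) = t (ρ_sed − ρ_w).
s = 3140 m × (2315 − 1033) / (3373 − 1033) = 1720 m.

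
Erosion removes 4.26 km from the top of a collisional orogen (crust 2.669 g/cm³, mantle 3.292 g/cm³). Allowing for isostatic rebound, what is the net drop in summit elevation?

0.806 km

Rebound u = e ρ_c/ρ_m = 4.26 km × 2.669/3.292 = 3.454 km.
Net surface drop = e − u = 4.26 km − 3.454 km = e (ρ_m − ρ_c)/ρ_m = 0.806 km.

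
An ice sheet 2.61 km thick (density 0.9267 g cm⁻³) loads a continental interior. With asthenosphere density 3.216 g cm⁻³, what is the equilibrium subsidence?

0.752 km

Isostatic balance requires: the ice load ρ_ice t is balanced by mantle displaced below, ρ_m s.
s = t ρ_ice / ρ_m = 2.61 km × 0.9267/3.216 = 0.752 km.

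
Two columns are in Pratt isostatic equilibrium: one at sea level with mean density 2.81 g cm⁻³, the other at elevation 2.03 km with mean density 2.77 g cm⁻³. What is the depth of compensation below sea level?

141 km

ρ_ref D = ρ (D + h) → D (ρ_ref − ρ) = ρ h.
D = ρ h/(ρ_ref − ρ) = 2.77 × 2.03 km/(2.81 − 2.77) = 141 km.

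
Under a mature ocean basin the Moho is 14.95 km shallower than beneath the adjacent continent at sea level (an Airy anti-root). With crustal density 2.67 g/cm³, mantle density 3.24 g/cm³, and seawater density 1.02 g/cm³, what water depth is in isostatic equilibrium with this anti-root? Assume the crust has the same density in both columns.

5.16 km

Replacing a thickness d of crust by seawater at the top must be balanced by replacing crust with mantle at the base: d (ρ_c − ρ_w) = a (ρ_m − ρ_c).
d = a (ρ_m − ρ_c)/(ρ_c − ρ_w) = 14.95 km × 0.57/1.65 = 5.16 km.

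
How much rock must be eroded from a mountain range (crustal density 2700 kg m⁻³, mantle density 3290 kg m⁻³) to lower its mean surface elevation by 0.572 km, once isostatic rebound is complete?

3.19 km

Net drop Δ = e − u = e − e ρ_c/ρ_m = e (ρ_m − ρ_c)/ρ_m.
e = Δ ρ_m/(ρ_m − ρ_c) = 0.572 km × 3290/590 = 3.19 km.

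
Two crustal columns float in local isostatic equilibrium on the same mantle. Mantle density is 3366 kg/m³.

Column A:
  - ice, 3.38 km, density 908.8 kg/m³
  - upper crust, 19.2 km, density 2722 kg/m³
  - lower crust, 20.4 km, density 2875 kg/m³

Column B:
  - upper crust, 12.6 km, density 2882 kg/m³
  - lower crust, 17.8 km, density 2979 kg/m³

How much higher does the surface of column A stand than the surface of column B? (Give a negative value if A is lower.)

5.26 km

For any compensation level in the mantle, the mantle terms cancel and isostasy reduces to e = (Σt_A − Σt_B) − (Σ(ρt)_A − Σ(ρt)_B) / ρ_m.
Σt_A = 42.98 km; Σt_B = 30.4 km; Σ(ρt)_A = 113984.144; Σ(ρt)_B = 89339.4 (in km·kg/m³).
e = (42.98 − 30.4) − (113984.144 − 89339.4) / 3366 = 5.26 km.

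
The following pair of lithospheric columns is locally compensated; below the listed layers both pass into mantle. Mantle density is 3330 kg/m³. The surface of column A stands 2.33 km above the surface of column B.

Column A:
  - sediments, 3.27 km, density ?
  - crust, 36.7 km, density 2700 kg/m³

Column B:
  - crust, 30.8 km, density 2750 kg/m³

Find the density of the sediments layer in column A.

Take the compensation level at the base of the deeper column (depth z_c below the surface of column A) and equate Σ ρ_i t_i down to z_c; mantle fills any gap and the z_c terms cancel.
Column A: 3.27×ρ + 36.7×2700 + (z_c − 39.97)×3330
Column B: 2.33×0 + 30.8×2750 + (z_c − 2.33 − 30.8)×3330
The z_c×3330 term appears on both sides and cancels. Collect the known terms of each column as K = Σ(ρt)_known − 3330 × (depth of known layers): K_A = 99090 − 3330×39.97 = −34010.1; K_B = 84700 − 3330×(2.33 + 30.8) = −25622.9.
Balance: K_A + 3.27×ρ = K_B, so ρ = (K_B − K_A)/3.27 = 8387.2/3.27 = 2560 kg/m³.

2560 kg/m³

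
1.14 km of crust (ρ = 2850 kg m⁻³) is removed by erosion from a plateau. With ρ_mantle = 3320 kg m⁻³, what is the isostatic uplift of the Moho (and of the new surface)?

Unloading: uplift u = e ρ_c/ρ_m = 1.14 km × 2850/3320 = 0.979 km.

0.979 km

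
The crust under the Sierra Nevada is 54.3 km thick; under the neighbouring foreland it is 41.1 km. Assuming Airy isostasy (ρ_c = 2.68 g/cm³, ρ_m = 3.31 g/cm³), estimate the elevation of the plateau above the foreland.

Excess crust Δ = 54.3 km − 41.1 km = 13.2 km, split between elevation h and root r with h + r = Δ.
Airy balance ρ_c h = (ρ_m − ρ_c) r gives r = h ρ_c/(ρ_m − ρ_c), so h (1 + ρ_c/(ρ_m − ρ_c)) = Δ, i.e. h = Δ (ρ_m − ρ_c)/ρ_m.
h = 13.2 km × 0.63/3.31 = 2.51 km.

2.51 km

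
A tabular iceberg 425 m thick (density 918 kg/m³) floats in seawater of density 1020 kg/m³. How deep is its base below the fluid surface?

Draft d = t ρ_obj/ρ_fluid = 425 m × 918/1020 = 382 m.

382 m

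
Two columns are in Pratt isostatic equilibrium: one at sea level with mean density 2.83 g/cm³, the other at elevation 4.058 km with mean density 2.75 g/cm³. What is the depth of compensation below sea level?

139 km

ρ_ref D = ρ (D + h) → D (ρ_ref − ρ) = ρ h.
D = ρ h/(ρ_ref − ρ) = 2.75 × 4.058 km/(2.83 − 2.75) = 139 km.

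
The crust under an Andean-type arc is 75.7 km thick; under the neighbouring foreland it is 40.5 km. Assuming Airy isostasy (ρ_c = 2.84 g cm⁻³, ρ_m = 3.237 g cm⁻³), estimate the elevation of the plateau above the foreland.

Excess crust Δ = 75.7 km − 40.5 km = 35.2 km, split between elevation h and root r with h + r = Δ.
Airy balance ρ_c h = (ρ_m − ρ_c) r gives r = h ρ_c/(ρ_m − ρ_c), so h (1 + ρ_c/(ρ_m − ρ_c)) = Δ, i.e. h = Δ (ρ_m − ρ_c)/ρ_m.
h = 35.2 km × 0.397/3.237 = 4.32 km.

4.32 km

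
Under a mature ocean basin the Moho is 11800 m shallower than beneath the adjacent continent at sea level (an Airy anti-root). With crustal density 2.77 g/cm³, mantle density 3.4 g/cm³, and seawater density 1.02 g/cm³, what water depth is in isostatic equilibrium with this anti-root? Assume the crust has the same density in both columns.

4250 m

Replacing a thickness d of crust by seawater at the top must be balanced by replacing crust with mantle at the base: d (ρ_c − ρ_w) = a (ρ_m − ρ_c).
d = a (ρ_m − ρ_c)/(ρ_c − ρ_w) = 11800 m × 0.63/1.75 = 4250 m.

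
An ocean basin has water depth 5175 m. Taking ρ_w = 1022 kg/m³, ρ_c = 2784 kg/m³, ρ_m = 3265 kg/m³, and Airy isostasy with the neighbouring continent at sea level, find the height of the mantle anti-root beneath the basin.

19000 m

In Airy isostatic equilibrium: replacing crust with seawater at the top is compensated by replacing crust with mantle at the base: d (ρ_c − ρ_w) = a (ρ_m − ρ_c).
a = d (ρ_c − ρ_w)/(ρ_m − ρ_c) = 5175 m × 1762/481 = 19000 m.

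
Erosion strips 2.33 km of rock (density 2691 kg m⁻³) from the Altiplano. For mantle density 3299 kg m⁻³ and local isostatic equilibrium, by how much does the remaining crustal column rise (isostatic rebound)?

1.9 km

Unloading: uplift u = e ρ_c/ρ_m = 2.33 km × 2691/3299 = 1.9 km.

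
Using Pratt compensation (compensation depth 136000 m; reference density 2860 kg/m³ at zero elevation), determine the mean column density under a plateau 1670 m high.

2830 kg/m³

Pratt balance: ρ_ref D = ρ (D + h).
ρ = ρ_ref D/(D + h) = 2860 × 136000 m/(136000 m + 1670 m) = 2830 kg/m³.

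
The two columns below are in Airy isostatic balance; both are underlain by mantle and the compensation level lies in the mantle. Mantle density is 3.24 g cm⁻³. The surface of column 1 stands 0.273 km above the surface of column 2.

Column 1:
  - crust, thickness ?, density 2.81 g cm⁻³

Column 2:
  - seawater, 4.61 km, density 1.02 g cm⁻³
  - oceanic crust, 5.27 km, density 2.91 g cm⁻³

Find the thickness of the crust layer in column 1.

29.9 km

Take the compensation level at the base of the deeper column (depth z_c below the surface of column 1) and equate Σ ρ_i t_i down to z_c; mantle fills any gap and the z_c terms cancel.
Column 1: x×2.81 + (z_c − 0 − x)×3.24
Column 2: 0.273×0 + 4.61×1.02 + 5.27×2.91 + (z_c − 0.273 − 9.88)×3.24
The z_c×3.24 term appears on both sides and cancels. Collect the known terms of each column as K = Σ(ρt)_known − 3.24 × (depth of known layers): K_1 = 0 − 3.24×0 = 0; K_2 = 20.0379 − 3.24×(0.273 + 9.88) = −12.85782.
Balance: K_1 − x×(3.24 − 2.81) = K_2, so x = (K_1 − K_2)/(3.24 − 2.81) = 12.8578/0.43 = 29.9 km.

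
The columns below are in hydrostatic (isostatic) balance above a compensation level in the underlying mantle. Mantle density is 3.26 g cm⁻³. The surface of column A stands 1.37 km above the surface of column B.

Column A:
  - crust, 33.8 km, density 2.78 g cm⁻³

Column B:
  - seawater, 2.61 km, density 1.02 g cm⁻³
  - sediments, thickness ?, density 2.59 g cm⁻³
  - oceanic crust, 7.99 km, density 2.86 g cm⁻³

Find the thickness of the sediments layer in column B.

4.05 km

Take the compensation level at the base of the deeper column (depth z_c below the surface of column A) and equate Σ ρ_i t_i down to z_c; mantle fills any gap and the z_c terms cancel.
Column A: 33.8×2.78 + (z_c − 33.8)×3.26
Column B: 1.37×0 + 2.61×1.02 + x×2.59 + 7.99×2.86 + (z_c − 1.37 − 10.6 − x)×3.26
The z_c×3.26 term appears on both sides and cancels. Collect the known terms of each column as K = Σ(ρt)_known − 3.26 × (depth of known layers): K_A = 93.964 − 3.26×33.8 = −16.224; K_B = 25.5136 − 3.26×(1.37 + 10.6) = −13.5086.
Balance: K_A = K_B − x×(3.26 − 2.59), so x = (K_B − K_A)/(3.26 − 2.59) = 2.7154/0.67 = 4.05 km.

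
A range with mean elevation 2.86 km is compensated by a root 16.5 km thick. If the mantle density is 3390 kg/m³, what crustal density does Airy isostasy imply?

2890 kg/m³

ρ_c h = (ρ_m − ρ_c) r → ρ_c (h + r) = ρ_m r → ρ_c = ρ_m r / (h + r).
ρ_c = 3390 × 16.5 km / (2.86 km + 16.5 km) = 2890 kg/m³.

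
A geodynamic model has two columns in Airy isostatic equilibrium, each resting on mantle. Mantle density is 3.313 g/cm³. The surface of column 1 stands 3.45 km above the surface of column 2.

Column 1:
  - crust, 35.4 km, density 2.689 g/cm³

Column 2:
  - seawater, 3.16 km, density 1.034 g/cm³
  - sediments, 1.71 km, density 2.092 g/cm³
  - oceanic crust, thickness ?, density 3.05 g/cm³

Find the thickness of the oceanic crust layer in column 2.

Take the compensation level at the base of the deeper column (depth z_c below the surface of column 1) and equate Σ ρ_i t_i down to z_c; mantle fills any gap and the z_c terms cancel.
Column 1: 35.4×2.689 + (z_c − 35.4)×3.313
Column 2: 3.45×0 + 3.16×1.034 + 1.71×2.092 + x×3.05 + (z_c − 3.45 − 4.87 − x)×3.313
The z_c×3.313 term appears on both sides and cancels. Collect the known terms of each column as K = Σ(ρt)_known − 3.313 × (depth of known layers): K_1 = 95.1906 − 3.313×35.4 = −22.0896; K_2 = 6.84476 − 3.313×(3.45 + 4.87) = −20.7194.
Balance: K_1 = K_2 − x×(3.313 − 3.05), so x = (K_2 − K_1)/(3.313 − 3.05) = 1.3702/0.263 = 5.21 km.

5.21 km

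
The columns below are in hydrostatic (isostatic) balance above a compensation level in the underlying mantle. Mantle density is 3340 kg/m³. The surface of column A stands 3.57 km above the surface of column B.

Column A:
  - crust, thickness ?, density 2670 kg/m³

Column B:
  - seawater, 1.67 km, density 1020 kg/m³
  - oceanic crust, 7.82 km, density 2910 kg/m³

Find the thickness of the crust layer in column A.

Take the compensation level at the base of the deeper column (depth z_c below the surface of column A) and equate Σ ρ_i t_i down to z_c; mantle fills any gap and the z_c terms cancel.
Column A: x×2670 + (z_c − 0 − x)×3340
Column B: 3.57×0 + 1.67×1020 + 7.82×2910 + (z_c − 3.57 − 9.49)×3340
The z_c×3340 term appears on both sides and cancels. Collect the known terms of each column as K = Σ(ρt)_known − 3340 × (depth of known layers): K_A = 0 − 3340×0 = 0; K_B = 24459.6 − 3340×(3.57 + 9.49) = −19160.8.
Balance: K_A − x×(3340 − 2670) = K_B, so x = (K_A − K_B)/(3340 − 2670) = 19160.8/670 = 28.6 km.

28.6 km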